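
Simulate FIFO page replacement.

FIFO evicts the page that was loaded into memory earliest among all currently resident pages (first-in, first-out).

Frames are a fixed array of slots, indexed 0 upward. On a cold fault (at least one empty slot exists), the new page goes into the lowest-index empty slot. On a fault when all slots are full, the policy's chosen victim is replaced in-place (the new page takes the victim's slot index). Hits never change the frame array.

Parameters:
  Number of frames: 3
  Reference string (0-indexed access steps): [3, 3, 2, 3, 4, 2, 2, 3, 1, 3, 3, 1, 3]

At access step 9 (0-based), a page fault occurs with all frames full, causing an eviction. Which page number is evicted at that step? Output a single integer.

Answer: 2

Derivation:
Step 0: ref 3 -> FAULT, frames=[3,-,-]
Step 1: ref 3 -> HIT, frames=[3,-,-]
Step 2: ref 2 -> FAULT, frames=[3,2,-]
Step 3: ref 3 -> HIT, frames=[3,2,-]
Step 4: ref 4 -> FAULT, frames=[3,2,4]
Step 5: ref 2 -> HIT, frames=[3,2,4]
Step 6: ref 2 -> HIT, frames=[3,2,4]
Step 7: ref 3 -> HIT, frames=[3,2,4]
Step 8: ref 1 -> FAULT, evict 3, frames=[1,2,4]
Step 9: ref 3 -> FAULT, evict 2, frames=[1,3,4]
At step 9: evicted page 2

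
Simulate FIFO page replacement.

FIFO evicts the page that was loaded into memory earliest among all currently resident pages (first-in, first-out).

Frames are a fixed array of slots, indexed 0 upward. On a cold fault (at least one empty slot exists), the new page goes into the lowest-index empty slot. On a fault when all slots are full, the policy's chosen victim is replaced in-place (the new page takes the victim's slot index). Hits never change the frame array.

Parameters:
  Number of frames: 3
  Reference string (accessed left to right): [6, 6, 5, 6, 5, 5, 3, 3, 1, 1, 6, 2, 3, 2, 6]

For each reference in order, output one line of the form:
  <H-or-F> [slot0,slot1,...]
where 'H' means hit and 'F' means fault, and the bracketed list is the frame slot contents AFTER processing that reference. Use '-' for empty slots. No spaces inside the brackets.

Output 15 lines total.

F [6,-,-]
H [6,-,-]
F [6,5,-]
H [6,5,-]
H [6,5,-]
H [6,5,-]
F [6,5,3]
H [6,5,3]
F [1,5,3]
H [1,5,3]
F [1,6,3]
F [1,6,2]
F [3,6,2]
H [3,6,2]
H [3,6,2]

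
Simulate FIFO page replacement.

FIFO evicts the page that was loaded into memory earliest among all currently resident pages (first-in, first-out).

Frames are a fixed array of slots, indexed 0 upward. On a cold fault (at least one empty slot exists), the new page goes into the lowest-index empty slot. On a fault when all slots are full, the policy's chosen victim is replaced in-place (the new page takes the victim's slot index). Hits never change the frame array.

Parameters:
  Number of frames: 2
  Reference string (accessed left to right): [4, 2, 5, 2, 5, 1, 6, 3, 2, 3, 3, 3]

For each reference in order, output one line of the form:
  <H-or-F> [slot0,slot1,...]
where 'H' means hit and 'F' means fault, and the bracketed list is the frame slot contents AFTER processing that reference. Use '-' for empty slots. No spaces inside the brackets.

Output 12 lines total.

F [4,-]
F [4,2]
F [5,2]
H [5,2]
H [5,2]
F [5,1]
F [6,1]
F [6,3]
F [2,3]
H [2,3]
H [2,3]
H [2,3]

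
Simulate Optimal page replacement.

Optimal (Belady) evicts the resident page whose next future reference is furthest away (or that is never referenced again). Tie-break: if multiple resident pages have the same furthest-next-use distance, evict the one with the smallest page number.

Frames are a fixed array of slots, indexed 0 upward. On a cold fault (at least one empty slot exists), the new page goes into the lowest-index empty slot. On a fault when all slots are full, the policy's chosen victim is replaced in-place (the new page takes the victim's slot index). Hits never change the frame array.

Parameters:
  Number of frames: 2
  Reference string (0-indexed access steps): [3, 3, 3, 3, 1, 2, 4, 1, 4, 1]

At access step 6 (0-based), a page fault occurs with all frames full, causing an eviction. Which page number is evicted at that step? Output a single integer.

Answer: 2

Derivation:
Step 0: ref 3 -> FAULT, frames=[3,-]
Step 1: ref 3 -> HIT, frames=[3,-]
Step 2: ref 3 -> HIT, frames=[3,-]
Step 3: ref 3 -> HIT, frames=[3,-]
Step 4: ref 1 -> FAULT, frames=[3,1]
Step 5: ref 2 -> FAULT, evict 3, frames=[2,1]
Step 6: ref 4 -> FAULT, evict 2, frames=[4,1]
At step 6: evicted page 2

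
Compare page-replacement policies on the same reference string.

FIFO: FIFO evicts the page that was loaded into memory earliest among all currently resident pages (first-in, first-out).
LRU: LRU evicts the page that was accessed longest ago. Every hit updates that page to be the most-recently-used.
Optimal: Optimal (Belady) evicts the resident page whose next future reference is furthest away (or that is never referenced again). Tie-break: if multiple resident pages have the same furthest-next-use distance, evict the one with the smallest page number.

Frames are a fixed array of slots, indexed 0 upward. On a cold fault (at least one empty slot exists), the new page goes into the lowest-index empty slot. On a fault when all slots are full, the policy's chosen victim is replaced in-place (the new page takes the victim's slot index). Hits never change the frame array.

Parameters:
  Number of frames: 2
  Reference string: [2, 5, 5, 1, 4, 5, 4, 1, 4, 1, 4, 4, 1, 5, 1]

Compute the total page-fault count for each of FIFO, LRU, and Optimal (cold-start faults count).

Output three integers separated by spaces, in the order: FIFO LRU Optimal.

--- FIFO ---
  step 0: ref 2 -> FAULT, frames=[2,-] (faults so far: 1)
  step 1: ref 5 -> FAULT, frames=[2,5] (faults so far: 2)
  step 2: ref 5 -> HIT, frames=[2,5] (faults so far: 2)
  step 3: ref 1 -> FAULT, evict 2, frames=[1,5] (faults so far: 3)
  step 4: ref 4 -> FAULT, evict 5, frames=[1,4] (faults so far: 4)
  step 5: ref 5 -> FAULT, evict 1, frames=[5,4] (faults so far: 5)
  step 6: ref 4 -> HIT, frames=[5,4] (faults so far: 5)
  step 7: ref 1 -> FAULT, evict 4, frames=[5,1] (faults so far: 6)
  step 8: ref 4 -> FAULT, evict 5, frames=[4,1] (faults so far: 7)
  step 9: ref 1 -> HIT, frames=[4,1] (faults so far: 7)
  step 10: ref 4 -> HIT, frames=[4,1] (faults so far: 7)
  step 11: ref 4 -> HIT, frames=[4,1] (faults so far: 7)
  step 12: ref 1 -> HIT, frames=[4,1] (faults so far: 7)
  step 13: ref 5 -> FAULT, evict 1, frames=[4,5] (faults so far: 8)
  step 14: ref 1 -> FAULT, evict 4, frames=[1,5] (faults so far: 9)
  FIFO total faults: 9
--- LRU ---
  step 0: ref 2 -> FAULT, frames=[2,-] (faults so far: 1)
  step 1: ref 5 -> FAULT, frames=[2,5] (faults so far: 2)
  step 2: ref 5 -> HIT, frames=[2,5] (faults so far: 2)
  step 3: ref 1 -> FAULT, evict 2, frames=[1,5] (faults so far: 3)
  step 4: ref 4 -> FAULT, evict 5, frames=[1,4] (faults so far: 4)
  step 5: ref 5 -> FAULT, evict 1, frames=[5,4] (faults so far: 5)
  step 6: ref 4 -> HIT, frames=[5,4] (faults so far: 5)
  step 7: ref 1 -> FAULT, evict 5, frames=[1,4] (faults so far: 6)
  step 8: ref 4 -> HIT, frames=[1,4] (faults so far: 6)
  step 9: ref 1 -> HIT, frames=[1,4] (faults so far: 6)
  step 10: ref 4 -> HIT, frames=[1,4] (faults so far: 6)
  step 11: ref 4 -> HIT, frames=[1,4] (faults so far: 6)
  step 12: ref 1 -> HIT, frames=[1,4] (faults so far: 6)
  step 13: ref 5 -> FAULT, evict 4, frames=[1,5] (faults so far: 7)
  step 14: ref 1 -> HIT, frames=[1,5] (faults so far: 7)
  LRU total faults: 7
--- Optimal ---
  step 0: ref 2 -> FAULT, frames=[2,-] (faults so far: 1)
  step 1: ref 5 -> FAULT, frames=[2,5] (faults so far: 2)
  step 2: ref 5 -> HIT, frames=[2,5] (faults so far: 2)
  step 3: ref 1 -> FAULT, evict 2, frames=[1,5] (faults so far: 3)
  step 4: ref 4 -> FAULT, evict 1, frames=[4,5] (faults so far: 4)
  step 5: ref 5 -> HIT, frames=[4,5] (faults so far: 4)
  step 6: ref 4 -> HIT, frames=[4,5] (faults so far: 4)
  step 7: ref 1 -> FAULT, evict 5, frames=[4,1] (faults so far: 5)
  step 8: ref 4 -> HIT, frames=[4,1] (faults so far: 5)
  step 9: ref 1 -> HIT, frames=[4,1] (faults so far: 5)
  step 10: ref 4 -> HIT, frames=[4,1] (faults so far: 5)
  step 11: ref 4 -> HIT, frames=[4,1] (faults so far: 5)
  step 12: ref 1 -> HIT, frames=[4,1] (faults so far: 5)
  step 13: ref 5 -> FAULT, evict 4, frames=[5,1] (faults so far: 6)
  step 14: ref 1 -> HIT, frames=[5,1] (faults so far: 6)
  Optimal total faults: 6

Answer: 9 7 6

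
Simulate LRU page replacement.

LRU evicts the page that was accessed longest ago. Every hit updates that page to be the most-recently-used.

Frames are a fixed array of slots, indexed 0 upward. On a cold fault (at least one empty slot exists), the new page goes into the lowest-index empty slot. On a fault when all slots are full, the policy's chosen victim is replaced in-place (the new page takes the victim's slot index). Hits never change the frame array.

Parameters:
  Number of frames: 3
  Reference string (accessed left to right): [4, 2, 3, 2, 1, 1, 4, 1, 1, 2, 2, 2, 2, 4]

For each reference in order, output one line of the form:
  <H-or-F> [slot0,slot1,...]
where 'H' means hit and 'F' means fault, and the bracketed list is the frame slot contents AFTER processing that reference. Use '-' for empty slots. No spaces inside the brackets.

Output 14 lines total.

F [4,-,-]
F [4,2,-]
F [4,2,3]
H [4,2,3]
F [1,2,3]
H [1,2,3]
F [1,2,4]
H [1,2,4]
H [1,2,4]
H [1,2,4]
H [1,2,4]
H [1,2,4]
H [1,2,4]
H [1,2,4]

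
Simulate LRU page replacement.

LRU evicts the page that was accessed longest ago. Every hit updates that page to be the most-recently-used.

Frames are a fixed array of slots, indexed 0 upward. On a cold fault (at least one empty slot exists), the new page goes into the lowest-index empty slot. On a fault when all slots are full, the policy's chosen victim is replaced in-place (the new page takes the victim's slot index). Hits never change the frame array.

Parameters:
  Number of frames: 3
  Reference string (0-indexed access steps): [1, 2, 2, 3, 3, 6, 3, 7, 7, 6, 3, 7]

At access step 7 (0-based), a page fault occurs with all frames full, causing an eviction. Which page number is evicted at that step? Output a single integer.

Answer: 2

Derivation:
Step 0: ref 1 -> FAULT, frames=[1,-,-]
Step 1: ref 2 -> FAULT, frames=[1,2,-]
Step 2: ref 2 -> HIT, frames=[1,2,-]
Step 3: ref 3 -> FAULT, frames=[1,2,3]
Step 4: ref 3 -> HIT, frames=[1,2,3]
Step 5: ref 6 -> FAULT, evict 1, frames=[6,2,3]
Step 6: ref 3 -> HIT, frames=[6,2,3]
Step 7: ref 7 -> FAULT, evict 2, frames=[6,7,3]
At step 7: evicted page 2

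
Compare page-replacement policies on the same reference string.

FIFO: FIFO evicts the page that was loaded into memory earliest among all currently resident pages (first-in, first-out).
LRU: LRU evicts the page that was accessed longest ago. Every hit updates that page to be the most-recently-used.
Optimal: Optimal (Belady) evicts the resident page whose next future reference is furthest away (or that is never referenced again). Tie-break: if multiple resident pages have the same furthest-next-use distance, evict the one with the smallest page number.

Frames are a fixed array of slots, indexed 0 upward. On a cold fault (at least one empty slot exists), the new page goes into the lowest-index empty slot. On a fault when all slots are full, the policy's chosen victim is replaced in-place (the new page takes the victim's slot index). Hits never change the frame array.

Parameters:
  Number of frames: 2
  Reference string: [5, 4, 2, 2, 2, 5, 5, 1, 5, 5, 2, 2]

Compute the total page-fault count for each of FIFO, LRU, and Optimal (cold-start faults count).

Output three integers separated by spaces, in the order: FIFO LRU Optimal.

Answer: 6 6 5

Derivation:
--- FIFO ---
  step 0: ref 5 -> FAULT, frames=[5,-] (faults so far: 1)
  step 1: ref 4 -> FAULT, frames=[5,4] (faults so far: 2)
  step 2: ref 2 -> FAULT, evict 5, frames=[2,4] (faults so far: 3)
  step 3: ref 2 -> HIT, frames=[2,4] (faults so far: 3)
  step 4: ref 2 -> HIT, frames=[2,4] (faults so far: 3)
  step 5: ref 5 -> FAULT, evict 4, frames=[2,5] (faults so far: 4)
  step 6: ref 5 -> HIT, frames=[2,5] (faults so far: 4)
  step 7: ref 1 -> FAULT, evict 2, frames=[1,5] (faults so far: 5)
  step 8: ref 5 -> HIT, frames=[1,5] (faults so far: 5)
  step 9: ref 5 -> HIT, frames=[1,5] (faults so far: 5)
  step 10: ref 2 -> FAULT, evict 5, frames=[1,2] (faults so far: 6)
  step 11: ref 2 -> HIT, frames=[1,2] (faults so far: 6)
  FIFO total faults: 6
--- LRU ---
  step 0: ref 5 -> FAULT, frames=[5,-] (faults so far: 1)
  step 1: ref 4 -> FAULT, frames=[5,4] (faults so far: 2)
  step 2: ref 2 -> FAULT, evict 5, frames=[2,4] (faults so far: 3)
  step 3: ref 2 -> HIT, frames=[2,4] (faults so far: 3)
  step 4: ref 2 -> HIT, frames=[2,4] (faults so far: 3)
  step 5: ref 5 -> FAULT, evict 4, frames=[2,5] (faults so far: 4)
  step 6: ref 5 -> HIT, frames=[2,5] (faults so far: 4)
  step 7: ref 1 -> FAULT, evict 2, frames=[1,5] (faults so far: 5)
  step 8: ref 5 -> HIT, frames=[1,5] (faults so far: 5)
  step 9: ref 5 -> HIT, frames=[1,5] (faults so far: 5)
  step 10: ref 2 -> FAULT, evict 1, frames=[2,5] (faults so far: 6)
  step 11: ref 2 -> HIT, frames=[2,5] (faults so far: 6)
  LRU total faults: 6
--- Optimal ---
  step 0: ref 5 -> FAULT, frames=[5,-] (faults so far: 1)
  step 1: ref 4 -> FAULT, frames=[5,4] (faults so far: 2)
  step 2: ref 2 -> FAULT, evict 4, frames=[5,2] (faults so far: 3)
  step 3: ref 2 -> HIT, frames=[5,2] (faults so far: 3)
  step 4: ref 2 -> HIT, frames=[5,2] (faults so far: 3)
  step 5: ref 5 -> HIT, frames=[5,2] (faults so far: 3)
  step 6: ref 5 -> HIT, frames=[5,2] (faults so far: 3)
  step 7: ref 1 -> FAULT, evict 2, frames=[5,1] (faults so far: 4)
  step 8: ref 5 -> HIT, frames=[5,1] (faults so far: 4)
  step 9: ref 5 -> HIT, frames=[5,1] (faults so far: 4)
  step 10: ref 2 -> FAULT, evict 1, frames=[5,2] (faults so far: 5)
  step 11: ref 2 -> HIT, frames=[5,2] (faults so far: 5)
  Optimal total faults: 5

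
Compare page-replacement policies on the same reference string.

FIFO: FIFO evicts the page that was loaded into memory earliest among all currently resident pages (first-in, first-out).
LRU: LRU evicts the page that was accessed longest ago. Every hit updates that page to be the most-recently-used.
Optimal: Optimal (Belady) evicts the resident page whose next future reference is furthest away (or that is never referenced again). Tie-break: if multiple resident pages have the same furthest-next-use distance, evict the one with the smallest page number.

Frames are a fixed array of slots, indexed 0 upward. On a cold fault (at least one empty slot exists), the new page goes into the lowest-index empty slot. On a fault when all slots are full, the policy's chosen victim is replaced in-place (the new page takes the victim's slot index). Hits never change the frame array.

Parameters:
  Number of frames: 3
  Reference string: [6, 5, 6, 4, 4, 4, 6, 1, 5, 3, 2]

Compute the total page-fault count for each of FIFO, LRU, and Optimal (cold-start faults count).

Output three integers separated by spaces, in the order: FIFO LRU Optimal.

Answer: 6 7 6

Derivation:
--- FIFO ---
  step 0: ref 6 -> FAULT, frames=[6,-,-] (faults so far: 1)
  step 1: ref 5 -> FAULT, frames=[6,5,-] (faults so far: 2)
  step 2: ref 6 -> HIT, frames=[6,5,-] (faults so far: 2)
  step 3: ref 4 -> FAULT, frames=[6,5,4] (faults so far: 3)
  step 4: ref 4 -> HIT, frames=[6,5,4] (faults so far: 3)
  step 5: ref 4 -> HIT, frames=[6,5,4] (faults so far: 3)
  step 6: ref 6 -> HIT, frames=[6,5,4] (faults so far: 3)
  step 7: ref 1 -> FAULT, evict 6, frames=[1,5,4] (faults so far: 4)
  step 8: ref 5 -> HIT, frames=[1,5,4] (faults so far: 4)
  step 9: ref 3 -> FAULT, evict 5, frames=[1,3,4] (faults so far: 5)
  step 10: ref 2 -> FAULT, evict 4, frames=[1,3,2] (faults so far: 6)
  FIFO total faults: 6
--- LRU ---
  step 0: ref 6 -> FAULT, frames=[6,-,-] (faults so far: 1)
  step 1: ref 5 -> FAULT, frames=[6,5,-] (faults so far: 2)
  step 2: ref 6 -> HIT, frames=[6,5,-] (faults so far: 2)
  step 3: ref 4 -> FAULT, frames=[6,5,4] (faults so far: 3)
  step 4: ref 4 -> HIT, frames=[6,5,4] (faults so far: 3)
  step 5: ref 4 -> HIT, frames=[6,5,4] (faults so far: 3)
  step 6: ref 6 -> HIT, frames=[6,5,4] (faults so far: 3)
  step 7: ref 1 -> FAULT, evict 5, frames=[6,1,4] (faults so far: 4)
  step 8: ref 5 -> FAULT, evict 4, frames=[6,1,5] (faults so far: 5)
  step 9: ref 3 -> FAULT, evict 6, frames=[3,1,5] (faults so far: 6)
  step 10: ref 2 -> FAULT, evict 1, frames=[3,2,5] (faults so far: 7)
  LRU total faults: 7
--- Optimal ---
  step 0: ref 6 -> FAULT, frames=[6,-,-] (faults so far: 1)
  step 1: ref 5 -> FAULT, frames=[6,5,-] (faults so far: 2)
  step 2: ref 6 -> HIT, frames=[6,5,-] (faults so far: 2)
  step 3: ref 4 -> FAULT, frames=[6,5,4] (faults so far: 3)
  step 4: ref 4 -> HIT, frames=[6,5,4] (faults so far: 3)
  step 5: ref 4 -> HIT, frames=[6,5,4] (faults so far: 3)
  step 6: ref 6 -> HIT, frames=[6,5,4] (faults so far: 3)
  step 7: ref 1 -> FAULT, evict 4, frames=[6,5,1] (faults so far: 4)
  step 8: ref 5 -> HIT, frames=[6,5,1] (faults so far: 4)
  step 9: ref 3 -> FAULT, evict 1, frames=[6,5,3] (faults so far: 5)
  step 10: ref 2 -> FAULT, evict 3, frames=[6,5,2] (faults so far: 6)
  Optimal total faults: 6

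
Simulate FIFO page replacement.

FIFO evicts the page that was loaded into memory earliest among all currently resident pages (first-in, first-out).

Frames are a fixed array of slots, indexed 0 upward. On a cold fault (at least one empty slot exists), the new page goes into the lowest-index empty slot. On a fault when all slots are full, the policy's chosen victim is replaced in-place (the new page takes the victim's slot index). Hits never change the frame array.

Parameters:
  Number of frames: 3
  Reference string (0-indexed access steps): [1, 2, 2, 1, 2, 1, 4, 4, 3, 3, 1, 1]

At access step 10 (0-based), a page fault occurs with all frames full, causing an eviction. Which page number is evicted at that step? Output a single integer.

Step 0: ref 1 -> FAULT, frames=[1,-,-]
Step 1: ref 2 -> FAULT, frames=[1,2,-]
Step 2: ref 2 -> HIT, frames=[1,2,-]
Step 3: ref 1 -> HIT, frames=[1,2,-]
Step 4: ref 2 -> HIT, frames=[1,2,-]
Step 5: ref 1 -> HIT, frames=[1,2,-]
Step 6: ref 4 -> FAULT, frames=[1,2,4]
Step 7: ref 4 -> HIT, frames=[1,2,4]
Step 8: ref 3 -> FAULT, evict 1, frames=[3,2,4]
Step 9: ref 3 -> HIT, frames=[3,2,4]
Step 10: ref 1 -> FAULT, evict 2, frames=[3,1,4]
At step 10: evicted page 2

Answer: 2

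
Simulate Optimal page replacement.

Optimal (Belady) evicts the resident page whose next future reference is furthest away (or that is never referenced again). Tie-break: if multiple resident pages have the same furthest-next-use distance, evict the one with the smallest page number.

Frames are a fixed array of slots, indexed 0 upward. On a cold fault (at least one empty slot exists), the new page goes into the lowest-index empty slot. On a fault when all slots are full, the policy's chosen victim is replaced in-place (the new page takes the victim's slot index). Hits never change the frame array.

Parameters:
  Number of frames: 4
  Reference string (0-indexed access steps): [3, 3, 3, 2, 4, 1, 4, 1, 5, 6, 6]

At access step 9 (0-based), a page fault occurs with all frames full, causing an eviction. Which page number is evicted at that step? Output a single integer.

Answer: 2

Derivation:
Step 0: ref 3 -> FAULT, frames=[3,-,-,-]
Step 1: ref 3 -> HIT, frames=[3,-,-,-]
Step 2: ref 3 -> HIT, frames=[3,-,-,-]
Step 3: ref 2 -> FAULT, frames=[3,2,-,-]
Step 4: ref 4 -> FAULT, frames=[3,2,4,-]
Step 5: ref 1 -> FAULT, frames=[3,2,4,1]
Step 6: ref 4 -> HIT, frames=[3,2,4,1]
Step 7: ref 1 -> HIT, frames=[3,2,4,1]
Step 8: ref 5 -> FAULT, evict 1, frames=[3,2,4,5]
Step 9: ref 6 -> FAULT, evict 2, frames=[3,6,4,5]
At step 9: evicted page 2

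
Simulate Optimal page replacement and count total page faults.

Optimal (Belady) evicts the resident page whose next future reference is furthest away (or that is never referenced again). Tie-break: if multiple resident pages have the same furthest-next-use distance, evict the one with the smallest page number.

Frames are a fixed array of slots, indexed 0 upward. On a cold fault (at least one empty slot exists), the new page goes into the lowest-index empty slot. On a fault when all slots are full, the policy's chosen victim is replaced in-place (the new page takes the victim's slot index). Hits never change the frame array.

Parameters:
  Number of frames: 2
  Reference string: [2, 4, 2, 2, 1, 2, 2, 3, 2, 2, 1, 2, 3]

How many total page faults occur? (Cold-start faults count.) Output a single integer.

Step 0: ref 2 → FAULT, frames=[2,-]
Step 1: ref 4 → FAULT, frames=[2,4]
Step 2: ref 2 → HIT, frames=[2,4]
Step 3: ref 2 → HIT, frames=[2,4]
Step 4: ref 1 → FAULT (evict 4), frames=[2,1]
Step 5: ref 2 → HIT, frames=[2,1]
Step 6: ref 2 → HIT, frames=[2,1]
Step 7: ref 3 → FAULT (evict 1), frames=[2,3]
Step 8: ref 2 → HIT, frames=[2,3]
Step 9: ref 2 → HIT, frames=[2,3]
Step 10: ref 1 → FAULT (evict 3), frames=[2,1]
Step 11: ref 2 → HIT, frames=[2,1]
Step 12: ref 3 → FAULT (evict 1), frames=[2,3]
Total faults: 6

Answer: 6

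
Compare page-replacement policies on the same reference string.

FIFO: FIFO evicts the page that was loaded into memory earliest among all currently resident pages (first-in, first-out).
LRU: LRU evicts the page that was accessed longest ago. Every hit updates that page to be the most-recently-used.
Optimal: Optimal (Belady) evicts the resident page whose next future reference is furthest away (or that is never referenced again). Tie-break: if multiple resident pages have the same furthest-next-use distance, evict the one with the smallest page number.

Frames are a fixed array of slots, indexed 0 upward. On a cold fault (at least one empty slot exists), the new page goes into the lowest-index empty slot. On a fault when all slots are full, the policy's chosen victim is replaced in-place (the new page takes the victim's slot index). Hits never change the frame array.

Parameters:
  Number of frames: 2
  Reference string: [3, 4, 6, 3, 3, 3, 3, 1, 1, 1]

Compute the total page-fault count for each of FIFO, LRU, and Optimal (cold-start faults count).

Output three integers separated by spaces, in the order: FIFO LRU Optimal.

Answer: 5 5 4

Derivation:
--- FIFO ---
  step 0: ref 3 -> FAULT, frames=[3,-] (faults so far: 1)
  step 1: ref 4 -> FAULT, frames=[3,4] (faults so far: 2)
  step 2: ref 6 -> FAULT, evict 3, frames=[6,4] (faults so far: 3)
  step 3: ref 3 -> FAULT, evict 4, frames=[6,3] (faults so far: 4)
  step 4: ref 3 -> HIT, frames=[6,3] (faults so far: 4)
  step 5: ref 3 -> HIT, frames=[6,3] (faults so far: 4)
  step 6: ref 3 -> HIT, frames=[6,3] (faults so far: 4)
  step 7: ref 1 -> FAULT, evict 6, frames=[1,3] (faults so far: 5)
  step 8: ref 1 -> HIT, frames=[1,3] (faults so far: 5)
  step 9: ref 1 -> HIT, frames=[1,3] (faults so far: 5)
  FIFO total faults: 5
--- LRU ---
  step 0: ref 3 -> FAULT, frames=[3,-] (faults so far: 1)
  step 1: ref 4 -> FAULT, frames=[3,4] (faults so far: 2)
  step 2: ref 6 -> FAULT, evict 3, frames=[6,4] (faults so far: 3)
  step 3: ref 3 -> FAULT, evict 4, frames=[6,3] (faults so far: 4)
  step 4: ref 3 -> HIT, frames=[6,3] (faults so far: 4)
  step 5: ref 3 -> HIT, frames=[6,3] (faults so far: 4)
  step 6: ref 3 -> HIT, frames=[6,3] (faults so far: 4)
  step 7: ref 1 -> FAULT, evict 6, frames=[1,3] (faults so far: 5)
  step 8: ref 1 -> HIT, frames=[1,3] (faults so far: 5)
  step 9: ref 1 -> HIT, frames=[1,3] (faults so far: 5)
  LRU total faults: 5
--- Optimal ---
  step 0: ref 3 -> FAULT, frames=[3,-] (faults so far: 1)
  step 1: ref 4 -> FAULT, frames=[3,4] (faults so far: 2)
  step 2: ref 6 -> FAULT, evict 4, frames=[3,6] (faults so far: 3)
  step 3: ref 3 -> HIT, frames=[3,6] (faults so far: 3)
  step 4: ref 3 -> HIT, frames=[3,6] (faults so far: 3)
  step 5: ref 3 -> HIT, frames=[3,6] (faults so far: 3)
  step 6: ref 3 -> HIT, frames=[3,6] (faults so far: 3)
  step 7: ref 1 -> FAULT, evict 3, frames=[1,6] (faults so far: 4)
  step 8: ref 1 -> HIT, frames=[1,6] (faults so far: 4)
  step 9: ref 1 -> HIT, frames=[1,6] (faults so far: 4)
  Optimal total faults: 4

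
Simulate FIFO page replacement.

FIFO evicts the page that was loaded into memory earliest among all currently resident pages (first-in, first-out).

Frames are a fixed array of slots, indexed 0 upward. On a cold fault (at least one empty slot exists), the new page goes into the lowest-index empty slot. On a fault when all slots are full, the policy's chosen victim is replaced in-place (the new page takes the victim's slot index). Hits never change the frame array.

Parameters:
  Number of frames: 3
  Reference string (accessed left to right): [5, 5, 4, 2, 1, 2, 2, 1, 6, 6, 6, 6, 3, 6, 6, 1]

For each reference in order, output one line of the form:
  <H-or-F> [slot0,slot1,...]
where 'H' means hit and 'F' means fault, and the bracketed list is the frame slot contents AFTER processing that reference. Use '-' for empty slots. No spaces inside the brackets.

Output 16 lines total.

F [5,-,-]
H [5,-,-]
F [5,4,-]
F [5,4,2]
F [1,4,2]
H [1,4,2]
H [1,4,2]
H [1,4,2]
F [1,6,2]
H [1,6,2]
H [1,6,2]
H [1,6,2]
F [1,6,3]
H [1,6,3]
H [1,6,3]
H [1,6,3]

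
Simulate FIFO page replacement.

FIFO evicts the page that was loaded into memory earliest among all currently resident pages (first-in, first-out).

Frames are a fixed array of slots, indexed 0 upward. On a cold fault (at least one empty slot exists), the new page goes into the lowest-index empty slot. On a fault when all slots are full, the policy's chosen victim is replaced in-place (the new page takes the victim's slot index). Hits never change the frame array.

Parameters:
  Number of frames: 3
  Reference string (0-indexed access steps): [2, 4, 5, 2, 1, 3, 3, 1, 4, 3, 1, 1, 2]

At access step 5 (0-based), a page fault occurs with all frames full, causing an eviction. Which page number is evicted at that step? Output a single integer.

Step 0: ref 2 -> FAULT, frames=[2,-,-]
Step 1: ref 4 -> FAULT, frames=[2,4,-]
Step 2: ref 5 -> FAULT, frames=[2,4,5]
Step 3: ref 2 -> HIT, frames=[2,4,5]
Step 4: ref 1 -> FAULT, evict 2, frames=[1,4,5]
Step 5: ref 3 -> FAULT, evict 4, frames=[1,3,5]
At step 5: evicted page 4

Answer: 4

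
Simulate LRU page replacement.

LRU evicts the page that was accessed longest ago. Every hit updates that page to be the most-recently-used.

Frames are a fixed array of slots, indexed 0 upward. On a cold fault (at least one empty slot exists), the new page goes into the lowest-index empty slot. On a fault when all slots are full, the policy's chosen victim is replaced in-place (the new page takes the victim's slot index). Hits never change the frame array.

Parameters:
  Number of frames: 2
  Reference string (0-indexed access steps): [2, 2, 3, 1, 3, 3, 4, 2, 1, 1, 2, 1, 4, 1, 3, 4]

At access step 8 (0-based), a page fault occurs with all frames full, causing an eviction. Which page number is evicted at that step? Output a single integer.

Answer: 4

Derivation:
Step 0: ref 2 -> FAULT, frames=[2,-]
Step 1: ref 2 -> HIT, frames=[2,-]
Step 2: ref 3 -> FAULT, frames=[2,3]
Step 3: ref 1 -> FAULT, evict 2, frames=[1,3]
Step 4: ref 3 -> HIT, frames=[1,3]
Step 5: ref 3 -> HIT, frames=[1,3]
Step 6: ref 4 -> FAULT, evict 1, frames=[4,3]
Step 7: ref 2 -> FAULT, evict 3, frames=[4,2]
Step 8: ref 1 -> FAULT, evict 4, frames=[1,2]
At step 8: evicted page 4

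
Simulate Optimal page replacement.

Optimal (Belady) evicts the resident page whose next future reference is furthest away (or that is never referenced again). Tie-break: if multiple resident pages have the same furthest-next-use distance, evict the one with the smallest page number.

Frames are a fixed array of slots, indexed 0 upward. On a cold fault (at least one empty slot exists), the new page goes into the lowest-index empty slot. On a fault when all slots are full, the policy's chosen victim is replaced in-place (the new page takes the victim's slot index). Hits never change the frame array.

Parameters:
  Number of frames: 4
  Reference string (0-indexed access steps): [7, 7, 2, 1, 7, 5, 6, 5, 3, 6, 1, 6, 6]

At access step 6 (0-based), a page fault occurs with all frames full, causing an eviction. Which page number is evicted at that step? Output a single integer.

Answer: 2

Derivation:
Step 0: ref 7 -> FAULT, frames=[7,-,-,-]
Step 1: ref 7 -> HIT, frames=[7,-,-,-]
Step 2: ref 2 -> FAULT, frames=[7,2,-,-]
Step 3: ref 1 -> FAULT, frames=[7,2,1,-]
Step 4: ref 7 -> HIT, frames=[7,2,1,-]
Step 5: ref 5 -> FAULT, frames=[7,2,1,5]
Step 6: ref 6 -> FAULT, evict 2, frames=[7,6,1,5]
At step 6: evicted page 2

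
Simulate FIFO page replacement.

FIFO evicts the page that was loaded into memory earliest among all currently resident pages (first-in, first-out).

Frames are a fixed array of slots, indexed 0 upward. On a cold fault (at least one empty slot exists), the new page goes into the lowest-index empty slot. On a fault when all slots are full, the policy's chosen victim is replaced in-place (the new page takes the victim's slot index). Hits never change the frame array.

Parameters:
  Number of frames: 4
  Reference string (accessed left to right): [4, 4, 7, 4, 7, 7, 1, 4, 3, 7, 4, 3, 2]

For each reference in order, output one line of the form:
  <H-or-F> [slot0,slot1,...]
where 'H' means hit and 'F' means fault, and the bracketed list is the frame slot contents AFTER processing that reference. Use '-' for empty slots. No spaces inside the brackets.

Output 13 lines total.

F [4,-,-,-]
H [4,-,-,-]
F [4,7,-,-]
H [4,7,-,-]
H [4,7,-,-]
H [4,7,-,-]
F [4,7,1,-]
H [4,7,1,-]
F [4,7,1,3]
H [4,7,1,3]
H [4,7,1,3]
H [4,7,1,3]
F [2,7,1,3]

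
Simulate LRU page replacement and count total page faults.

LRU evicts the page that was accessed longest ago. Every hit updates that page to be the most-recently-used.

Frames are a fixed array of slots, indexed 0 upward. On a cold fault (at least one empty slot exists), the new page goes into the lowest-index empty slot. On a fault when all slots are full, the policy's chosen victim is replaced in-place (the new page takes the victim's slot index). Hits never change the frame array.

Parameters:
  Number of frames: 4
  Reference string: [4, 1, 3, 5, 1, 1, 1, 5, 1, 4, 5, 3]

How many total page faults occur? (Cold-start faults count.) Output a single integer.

Step 0: ref 4 → FAULT, frames=[4,-,-,-]
Step 1: ref 1 → FAULT, frames=[4,1,-,-]
Step 2: ref 3 → FAULT, frames=[4,1,3,-]
Step 3: ref 5 → FAULT, frames=[4,1,3,5]
Step 4: ref 1 → HIT, frames=[4,1,3,5]
Step 5: ref 1 → HIT, frames=[4,1,3,5]
Step 6: ref 1 → HIT, frames=[4,1,3,5]
Step 7: ref 5 → HIT, frames=[4,1,3,5]
Step 8: ref 1 → HIT, frames=[4,1,3,5]
Step 9: ref 4 → HIT, frames=[4,1,3,5]
Step 10: ref 5 → HIT, frames=[4,1,3,5]
Step 11: ref 3 → HIT, frames=[4,1,3,5]
Total faults: 4

Answer: 4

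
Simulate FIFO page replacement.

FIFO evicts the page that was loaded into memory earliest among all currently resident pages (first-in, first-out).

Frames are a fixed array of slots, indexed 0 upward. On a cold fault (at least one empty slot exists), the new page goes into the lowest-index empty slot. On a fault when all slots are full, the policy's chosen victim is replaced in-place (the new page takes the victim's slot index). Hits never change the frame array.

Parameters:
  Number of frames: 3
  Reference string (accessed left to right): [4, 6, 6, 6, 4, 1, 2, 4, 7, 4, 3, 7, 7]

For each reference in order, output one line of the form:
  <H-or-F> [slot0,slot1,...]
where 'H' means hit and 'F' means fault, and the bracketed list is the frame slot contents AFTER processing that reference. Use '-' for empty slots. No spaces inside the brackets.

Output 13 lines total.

F [4,-,-]
F [4,6,-]
H [4,6,-]
H [4,6,-]
H [4,6,-]
F [4,6,1]
F [2,6,1]
F [2,4,1]
F [2,4,7]
H [2,4,7]
F [3,4,7]
H [3,4,7]
H [3,4,7]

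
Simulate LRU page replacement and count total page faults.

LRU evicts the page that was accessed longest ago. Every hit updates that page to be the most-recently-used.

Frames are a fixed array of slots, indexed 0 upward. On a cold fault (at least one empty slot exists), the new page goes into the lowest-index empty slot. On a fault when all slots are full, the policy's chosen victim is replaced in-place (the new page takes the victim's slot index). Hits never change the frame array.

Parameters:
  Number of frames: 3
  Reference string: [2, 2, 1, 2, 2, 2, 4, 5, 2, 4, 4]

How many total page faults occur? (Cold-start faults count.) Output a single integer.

Step 0: ref 2 → FAULT, frames=[2,-,-]
Step 1: ref 2 → HIT, frames=[2,-,-]
Step 2: ref 1 → FAULT, frames=[2,1,-]
Step 3: ref 2 → HIT, frames=[2,1,-]
Step 4: ref 2 → HIT, frames=[2,1,-]
Step 5: ref 2 → HIT, frames=[2,1,-]
Step 6: ref 4 → FAULT, frames=[2,1,4]
Step 7: ref 5 → FAULT (evict 1), frames=[2,5,4]
Step 8: ref 2 → HIT, frames=[2,5,4]
Step 9: ref 4 → HIT, frames=[2,5,4]
Step 10: ref 4 → HIT, frames=[2,5,4]
Total faults: 4

Answer: 4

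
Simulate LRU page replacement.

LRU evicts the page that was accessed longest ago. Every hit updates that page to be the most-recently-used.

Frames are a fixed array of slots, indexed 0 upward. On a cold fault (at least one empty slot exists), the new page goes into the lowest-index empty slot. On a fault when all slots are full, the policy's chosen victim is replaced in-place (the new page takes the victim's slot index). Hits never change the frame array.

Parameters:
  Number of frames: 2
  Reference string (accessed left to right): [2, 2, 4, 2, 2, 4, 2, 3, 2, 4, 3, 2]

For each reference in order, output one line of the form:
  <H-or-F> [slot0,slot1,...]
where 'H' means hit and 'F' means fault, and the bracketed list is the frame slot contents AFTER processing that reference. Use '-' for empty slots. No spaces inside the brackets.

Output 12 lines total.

F [2,-]
H [2,-]
F [2,4]
H [2,4]
H [2,4]
H [2,4]
H [2,4]
F [2,3]
H [2,3]
F [2,4]
F [3,4]
F [3,2]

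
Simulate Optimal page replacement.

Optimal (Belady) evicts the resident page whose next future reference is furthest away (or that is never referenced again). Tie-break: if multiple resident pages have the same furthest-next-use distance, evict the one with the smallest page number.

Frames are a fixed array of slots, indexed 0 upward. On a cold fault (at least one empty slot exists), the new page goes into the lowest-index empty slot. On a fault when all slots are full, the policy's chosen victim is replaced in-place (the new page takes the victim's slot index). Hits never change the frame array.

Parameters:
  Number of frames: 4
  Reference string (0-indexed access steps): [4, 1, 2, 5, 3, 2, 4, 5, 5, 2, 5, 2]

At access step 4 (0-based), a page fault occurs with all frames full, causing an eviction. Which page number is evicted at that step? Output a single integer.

Step 0: ref 4 -> FAULT, frames=[4,-,-,-]
Step 1: ref 1 -> FAULT, frames=[4,1,-,-]
Step 2: ref 2 -> FAULT, frames=[4,1,2,-]
Step 3: ref 5 -> FAULT, frames=[4,1,2,5]
Step 4: ref 3 -> FAULT, evict 1, frames=[4,3,2,5]
At step 4: evicted page 1

Answer: 1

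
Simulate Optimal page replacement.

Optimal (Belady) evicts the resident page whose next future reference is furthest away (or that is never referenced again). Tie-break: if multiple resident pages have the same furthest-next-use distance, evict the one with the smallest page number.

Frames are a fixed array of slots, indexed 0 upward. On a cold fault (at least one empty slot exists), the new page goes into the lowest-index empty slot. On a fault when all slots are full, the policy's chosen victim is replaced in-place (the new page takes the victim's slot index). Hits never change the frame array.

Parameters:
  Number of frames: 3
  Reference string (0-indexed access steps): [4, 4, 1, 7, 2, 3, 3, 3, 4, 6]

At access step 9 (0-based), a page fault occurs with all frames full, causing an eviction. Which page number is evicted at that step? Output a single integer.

Step 0: ref 4 -> FAULT, frames=[4,-,-]
Step 1: ref 4 -> HIT, frames=[4,-,-]
Step 2: ref 1 -> FAULT, frames=[4,1,-]
Step 3: ref 7 -> FAULT, frames=[4,1,7]
Step 4: ref 2 -> FAULT, evict 1, frames=[4,2,7]
Step 5: ref 3 -> FAULT, evict 2, frames=[4,3,7]
Step 6: ref 3 -> HIT, frames=[4,3,7]
Step 7: ref 3 -> HIT, frames=[4,3,7]
Step 8: ref 4 -> HIT, frames=[4,3,7]
Step 9: ref 6 -> FAULT, evict 3, frames=[4,6,7]
At step 9: evicted page 3

Answer: 3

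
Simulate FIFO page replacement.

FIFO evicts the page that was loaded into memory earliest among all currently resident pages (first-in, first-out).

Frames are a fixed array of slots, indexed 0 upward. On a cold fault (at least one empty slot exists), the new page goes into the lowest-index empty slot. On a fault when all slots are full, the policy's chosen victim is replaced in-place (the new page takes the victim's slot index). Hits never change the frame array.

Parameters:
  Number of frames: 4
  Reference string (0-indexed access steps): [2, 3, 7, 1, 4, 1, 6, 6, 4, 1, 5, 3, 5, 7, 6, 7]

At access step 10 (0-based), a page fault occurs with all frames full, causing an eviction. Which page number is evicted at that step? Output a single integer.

Step 0: ref 2 -> FAULT, frames=[2,-,-,-]
Step 1: ref 3 -> FAULT, frames=[2,3,-,-]
Step 2: ref 7 -> FAULT, frames=[2,3,7,-]
Step 3: ref 1 -> FAULT, frames=[2,3,7,1]
Step 4: ref 4 -> FAULT, evict 2, frames=[4,3,7,1]
Step 5: ref 1 -> HIT, frames=[4,3,7,1]
Step 6: ref 6 -> FAULT, evict 3, frames=[4,6,7,1]
Step 7: ref 6 -> HIT, frames=[4,6,7,1]
Step 8: ref 4 -> HIT, frames=[4,6,7,1]
Step 9: ref 1 -> HIT, frames=[4,6,7,1]
Step 10: ref 5 -> FAULT, evict 7, frames=[4,6,5,1]
At step 10: evicted page 7

Answer: 7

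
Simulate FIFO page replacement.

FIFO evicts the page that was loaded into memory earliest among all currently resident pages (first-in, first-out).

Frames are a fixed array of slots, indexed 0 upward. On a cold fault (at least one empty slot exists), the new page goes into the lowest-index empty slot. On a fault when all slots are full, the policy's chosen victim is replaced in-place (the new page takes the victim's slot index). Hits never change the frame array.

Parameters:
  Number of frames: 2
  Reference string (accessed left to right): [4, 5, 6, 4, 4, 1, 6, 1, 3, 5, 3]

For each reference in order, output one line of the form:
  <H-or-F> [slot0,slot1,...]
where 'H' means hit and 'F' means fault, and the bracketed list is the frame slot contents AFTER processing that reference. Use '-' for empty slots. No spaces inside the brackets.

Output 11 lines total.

F [4,-]
F [4,5]
F [6,5]
F [6,4]
H [6,4]
F [1,4]
F [1,6]
H [1,6]
F [3,6]
F [3,5]
H [3,5]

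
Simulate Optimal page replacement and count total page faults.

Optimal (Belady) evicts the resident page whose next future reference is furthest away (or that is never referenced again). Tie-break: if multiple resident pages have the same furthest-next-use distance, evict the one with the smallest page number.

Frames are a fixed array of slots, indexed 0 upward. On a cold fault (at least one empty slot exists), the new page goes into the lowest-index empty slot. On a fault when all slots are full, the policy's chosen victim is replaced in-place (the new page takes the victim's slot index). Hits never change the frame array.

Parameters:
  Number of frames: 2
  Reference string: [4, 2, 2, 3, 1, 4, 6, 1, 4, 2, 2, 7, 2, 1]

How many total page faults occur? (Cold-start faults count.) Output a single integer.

Answer: 9

Derivation:
Step 0: ref 4 → FAULT, frames=[4,-]
Step 1: ref 2 → FAULT, frames=[4,2]
Step 2: ref 2 → HIT, frames=[4,2]
Step 3: ref 3 → FAULT (evict 2), frames=[4,3]
Step 4: ref 1 → FAULT (evict 3), frames=[4,1]
Step 5: ref 4 → HIT, frames=[4,1]
Step 6: ref 6 → FAULT (evict 4), frames=[6,1]
Step 7: ref 1 → HIT, frames=[6,1]
Step 8: ref 4 → FAULT (evict 6), frames=[4,1]
Step 9: ref 2 → FAULT (evict 4), frames=[2,1]
Step 10: ref 2 → HIT, frames=[2,1]
Step 11: ref 7 → FAULT (evict 1), frames=[2,7]
Step 12: ref 2 → HIT, frames=[2,7]
Step 13: ref 1 → FAULT (evict 2), frames=[1,7]
Total faults: 9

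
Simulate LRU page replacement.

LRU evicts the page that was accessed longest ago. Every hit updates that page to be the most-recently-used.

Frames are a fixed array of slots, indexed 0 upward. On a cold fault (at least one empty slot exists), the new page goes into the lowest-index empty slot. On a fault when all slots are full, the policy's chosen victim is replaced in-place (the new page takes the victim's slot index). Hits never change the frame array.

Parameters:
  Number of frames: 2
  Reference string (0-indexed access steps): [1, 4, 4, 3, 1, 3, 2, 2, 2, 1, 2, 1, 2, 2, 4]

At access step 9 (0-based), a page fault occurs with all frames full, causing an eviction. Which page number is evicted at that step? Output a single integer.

Step 0: ref 1 -> FAULT, frames=[1,-]
Step 1: ref 4 -> FAULT, frames=[1,4]
Step 2: ref 4 -> HIT, frames=[1,4]
Step 3: ref 3 -> FAULT, evict 1, frames=[3,4]
Step 4: ref 1 -> FAULT, evict 4, frames=[3,1]
Step 5: ref 3 -> HIT, frames=[3,1]
Step 6: ref 2 -> FAULT, evict 1, frames=[3,2]
Step 7: ref 2 -> HIT, frames=[3,2]
Step 8: ref 2 -> HIT, frames=[3,2]
Step 9: ref 1 -> FAULT, evict 3, frames=[1,2]
At step 9: evicted page 3

Answer: 3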